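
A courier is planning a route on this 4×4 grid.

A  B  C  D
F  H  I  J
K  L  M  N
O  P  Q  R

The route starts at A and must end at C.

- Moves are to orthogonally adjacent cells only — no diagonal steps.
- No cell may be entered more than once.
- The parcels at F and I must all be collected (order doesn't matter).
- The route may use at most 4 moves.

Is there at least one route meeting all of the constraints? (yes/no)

One route that works: A → F → H → I → C.

yes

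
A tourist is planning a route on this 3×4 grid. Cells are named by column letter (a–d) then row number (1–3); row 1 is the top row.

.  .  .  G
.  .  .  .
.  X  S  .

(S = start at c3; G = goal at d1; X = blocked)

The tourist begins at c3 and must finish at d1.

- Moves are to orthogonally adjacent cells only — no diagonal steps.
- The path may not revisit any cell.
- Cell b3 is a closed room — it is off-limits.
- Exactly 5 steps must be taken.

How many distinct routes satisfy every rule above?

Need simple routes of exactly 5 moves from c3 to d1 (Manhattan distance 3, so 1 moves are spent on a detour and 1 undoing it).
Enumerating: c3 c2 b2 b1 c1 d1 | c3 d3 d2 c2 c1 d1.
That gives 2 routes.

2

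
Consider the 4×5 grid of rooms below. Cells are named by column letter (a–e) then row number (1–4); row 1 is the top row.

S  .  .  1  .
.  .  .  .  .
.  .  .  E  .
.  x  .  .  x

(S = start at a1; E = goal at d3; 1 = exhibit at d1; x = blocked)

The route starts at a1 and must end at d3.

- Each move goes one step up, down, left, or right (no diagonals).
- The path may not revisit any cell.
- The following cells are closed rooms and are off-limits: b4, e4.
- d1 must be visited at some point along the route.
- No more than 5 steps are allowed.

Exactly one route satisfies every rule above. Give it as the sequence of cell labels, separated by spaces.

a1 b1 c1 d1 d2 d3

The 5-move cap with required stops at d1 leaves no slack for detours.
Route from a1: 3× right (reaching d1), 2× down (reaching d3) — 5 moves in all.
Check: all required cells visited; 5 ≤ 5 moves.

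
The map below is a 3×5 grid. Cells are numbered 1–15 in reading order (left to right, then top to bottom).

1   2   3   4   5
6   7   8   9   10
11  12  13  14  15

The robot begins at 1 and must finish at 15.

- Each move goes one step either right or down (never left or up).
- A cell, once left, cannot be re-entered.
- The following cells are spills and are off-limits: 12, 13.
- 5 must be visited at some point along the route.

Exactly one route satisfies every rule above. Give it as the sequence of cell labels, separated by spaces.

1 2 3 4 5 10 15

Moves only go right or down, so the column and row indices never decrease.
Route from 1: 4× right (reaching 5), 2× down (reaching 15) — 6 moves in all.
Check: all required cells visited.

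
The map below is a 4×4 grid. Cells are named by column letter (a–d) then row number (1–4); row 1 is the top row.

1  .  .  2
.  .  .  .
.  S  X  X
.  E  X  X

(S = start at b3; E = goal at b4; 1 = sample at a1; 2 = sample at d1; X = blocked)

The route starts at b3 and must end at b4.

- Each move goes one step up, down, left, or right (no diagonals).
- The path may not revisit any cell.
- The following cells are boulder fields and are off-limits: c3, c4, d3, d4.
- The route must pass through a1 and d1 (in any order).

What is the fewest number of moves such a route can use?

Any route passes through a1 and d1 in some order between b3 and b4. Summing Manhattan distances along each leg and taking the cheapest ordering (b3 → a1 → d1 → b4) gives a lower bound of 3 + 3 + 5 = 11 moves.
A route of 11 moves achieves this: b3 → b2 → c2 → d2 → d1 → c1 → b1 → a1 → a2 → a3 → a4 → b4.
Since 11 matches the lower bound, it is optimal.

11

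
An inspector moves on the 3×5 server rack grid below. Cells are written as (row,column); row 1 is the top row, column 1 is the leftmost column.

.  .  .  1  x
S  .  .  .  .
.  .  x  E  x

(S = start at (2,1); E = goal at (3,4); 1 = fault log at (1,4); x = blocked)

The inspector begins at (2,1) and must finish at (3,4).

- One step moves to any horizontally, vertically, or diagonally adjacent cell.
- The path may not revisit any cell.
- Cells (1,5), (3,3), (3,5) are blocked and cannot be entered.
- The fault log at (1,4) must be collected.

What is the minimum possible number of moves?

5

Any route passes through (1,4) somewhere between (2,1) and (3,4). Summing Chebyshev distances along the two legs ((2,1) → (1,4) → (3,4)) gives a lower bound of 3 + 2 = 5 moves.
A route of 5 moves achieves this: (2,1) → (1,2) → (1,3) → (1,4) → (2,3) → (3,4).
Since 5 matches the lower bound, it is optimal.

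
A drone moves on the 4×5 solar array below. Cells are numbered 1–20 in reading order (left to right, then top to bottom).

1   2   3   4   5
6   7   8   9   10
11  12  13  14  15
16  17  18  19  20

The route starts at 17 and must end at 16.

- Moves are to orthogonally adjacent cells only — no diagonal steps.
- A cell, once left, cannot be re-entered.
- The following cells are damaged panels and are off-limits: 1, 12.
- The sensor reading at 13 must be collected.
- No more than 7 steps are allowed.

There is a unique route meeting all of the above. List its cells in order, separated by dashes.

17 - 18 - 13 - 8 - 7 - 6 - 11 - 16

The 7-move cap with required stops at 13 leaves no slack for detours.
Route from 17: right to 18, 2× up (reaching 8), 2× left (reaching 6), 2× down (reaching 16) — 7 moves in all.
Check: all required cells visited; 7 ≤ 7 moves.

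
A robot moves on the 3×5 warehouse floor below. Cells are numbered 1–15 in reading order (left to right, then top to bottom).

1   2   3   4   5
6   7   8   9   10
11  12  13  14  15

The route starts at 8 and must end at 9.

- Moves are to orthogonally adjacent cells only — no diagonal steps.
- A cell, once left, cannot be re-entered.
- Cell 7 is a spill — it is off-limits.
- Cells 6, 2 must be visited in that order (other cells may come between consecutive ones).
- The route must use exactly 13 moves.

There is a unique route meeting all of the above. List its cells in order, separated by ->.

8 -> 13 -> 12 -> 11 -> 6 -> 1 -> 2 -> 3 -> 4 -> 5 -> 10 -> 15 -> 14 -> 9

The waypoints must appear in the order 6, 2, with no cell reused.
Route from 8: down to 13, 2× left (reaching 11), 2× up (reaching 1), 4× right (reaching 5), 2× down (reaching 15), left to 14, up to 9 — 13 moves in all.
Check: order respected (6 at step 4, 2 at step 6); 13 moves as required.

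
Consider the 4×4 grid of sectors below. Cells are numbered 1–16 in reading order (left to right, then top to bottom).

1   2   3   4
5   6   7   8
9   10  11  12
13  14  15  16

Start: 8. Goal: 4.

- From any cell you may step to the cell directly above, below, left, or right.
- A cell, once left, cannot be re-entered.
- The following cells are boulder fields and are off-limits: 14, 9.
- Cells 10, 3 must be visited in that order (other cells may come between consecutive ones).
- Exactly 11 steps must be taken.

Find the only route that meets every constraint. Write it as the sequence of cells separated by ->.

8 -> 12 -> 16 -> 15 -> 11 -> 10 -> 6 -> 5 -> 1 -> 2 -> 3 -> 4

The waypoints must appear in the order 10, 3, with no cell reused.
Route from 8: down 2 to 16, left 1 to 15, up 1 to 11, left 1 to 10, up 1 to 6, left 1 to 5, up 1 to 1, right 3 to 4 — 11 moves in all.
Check: order respected (10 at step 5, 3 at step 10); 11 moves as required.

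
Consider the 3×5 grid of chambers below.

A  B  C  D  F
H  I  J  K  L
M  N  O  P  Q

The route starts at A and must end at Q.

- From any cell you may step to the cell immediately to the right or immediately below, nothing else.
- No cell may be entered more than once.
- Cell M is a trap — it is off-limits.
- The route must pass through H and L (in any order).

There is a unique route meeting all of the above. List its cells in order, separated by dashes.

Moves only go right or down, so the column and row indices never decrease.
Route from A: down 1 to H, right 4 to L, down 1 to Q — 6 moves in all.
Check: all required cells visited.

A - H - I - J - K - L - Q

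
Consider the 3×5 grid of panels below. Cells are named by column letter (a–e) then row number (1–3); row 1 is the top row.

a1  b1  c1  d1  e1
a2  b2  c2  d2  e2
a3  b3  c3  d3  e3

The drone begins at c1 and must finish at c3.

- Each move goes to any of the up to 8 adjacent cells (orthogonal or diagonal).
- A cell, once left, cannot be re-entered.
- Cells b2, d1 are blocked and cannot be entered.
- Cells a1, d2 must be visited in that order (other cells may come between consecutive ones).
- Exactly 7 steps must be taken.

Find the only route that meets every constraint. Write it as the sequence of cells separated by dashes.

c1 - b1 - a1 - a2 - b3 - c2 - d2 - c3

The waypoints must appear in the order a1, d2, with no cell reused.
Route from c1: left 2 to a1, down 1 to a2, down-right 1 to b3, up-right 1 to c2, right 1 to d2, down-left 1 to c3 — 7 moves in all.
Check: order respected (a1 at step 2, d2 at step 6); 7 moves as required.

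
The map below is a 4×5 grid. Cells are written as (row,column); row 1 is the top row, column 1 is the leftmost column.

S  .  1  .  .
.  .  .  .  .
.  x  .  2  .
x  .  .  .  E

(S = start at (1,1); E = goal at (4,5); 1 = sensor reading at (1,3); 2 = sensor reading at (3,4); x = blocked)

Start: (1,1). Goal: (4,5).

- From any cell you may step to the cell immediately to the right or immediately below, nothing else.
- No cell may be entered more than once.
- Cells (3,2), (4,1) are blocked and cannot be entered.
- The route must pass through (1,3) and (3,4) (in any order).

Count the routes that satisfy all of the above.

6

A right/down-only route from (1,1) to (4,5) makes exactly 3 down-moves and 4 right-moves in some order.
With no other constraints that would be C(7,3) = 35 routes.
A monotone route can only reach the required cells in the order (1,3), (3,4), so split there and multiply the segment counts (each segment already excludes blocked cells): (1,1)→(1,3): 1; (1,3)→(3,4): 3; (3,4)→(4,5): 2; product = 6.
That gives 6 routes.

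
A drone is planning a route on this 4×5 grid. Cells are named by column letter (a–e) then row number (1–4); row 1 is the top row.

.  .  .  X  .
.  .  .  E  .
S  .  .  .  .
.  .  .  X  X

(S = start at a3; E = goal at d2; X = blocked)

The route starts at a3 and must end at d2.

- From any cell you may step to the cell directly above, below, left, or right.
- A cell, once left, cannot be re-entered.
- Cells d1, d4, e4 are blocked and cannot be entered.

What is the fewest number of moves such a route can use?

The Manhattan distance from a3 to d2 is |3−2| + |1−4| = 4, so at least 4 moves are needed.
A route of 4 moves achieves this: a3 → a2 → b2 → c2 → d2.
Since 4 matches the lower bound, it is optimal.

4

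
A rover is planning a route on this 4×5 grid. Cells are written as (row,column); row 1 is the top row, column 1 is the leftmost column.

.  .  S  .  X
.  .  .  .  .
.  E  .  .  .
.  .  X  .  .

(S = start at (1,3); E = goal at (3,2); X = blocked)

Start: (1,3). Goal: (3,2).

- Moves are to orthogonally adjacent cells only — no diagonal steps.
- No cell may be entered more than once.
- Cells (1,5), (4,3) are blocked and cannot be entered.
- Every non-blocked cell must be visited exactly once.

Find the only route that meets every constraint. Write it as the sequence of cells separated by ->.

(1,3) -> (1,4) -> (2,4) -> (2,5) -> (3,5) -> (4,5) -> (4,4) -> (3,4) -> (3,3) -> (2,3) -> (2,2) -> (1,2) -> (1,1) -> (2,1) -> (3,1) -> (4,1) -> (4,2) -> (3,2)

Need to visit all 18 open cells exactly once, starting at (1,3) and ending at (3,2).
Cell (4,5) has only two open neighbours ((3,5) and (4,4)), so the path must pass straight through it: one of those is the cell it's entered from and the other is where it exits.
Route from (1,3): right 1 to (1,4), down 1 to (2,4), right 1 to (2,5), down 2 to (4,5), left 1 to (4,4), up 1 to (3,4), left 1 to (3,3), up 1 to (2,3), left 1 to (2,2), up 1 to (1,2), left 1 to (1,1), down 3 to (4,1), right 1 to (4,2), up 1 to (3,2) — 17 moves in all.
Check: all 18 open cells covered.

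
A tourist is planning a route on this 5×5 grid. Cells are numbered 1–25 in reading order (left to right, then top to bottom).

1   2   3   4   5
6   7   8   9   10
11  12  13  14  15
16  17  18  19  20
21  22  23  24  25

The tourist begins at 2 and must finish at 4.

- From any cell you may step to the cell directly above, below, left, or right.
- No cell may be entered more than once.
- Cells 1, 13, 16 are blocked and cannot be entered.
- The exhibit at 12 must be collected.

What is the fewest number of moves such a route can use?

Any route passes through 12 somewhere between 2 and 4. Summing Manhattan distances along the two legs (2 → 12 → 4) gives a lower bound of 2 + 4 = 6 moves.
The shortest route satisfying every rule uses 8 moves: 2 → 7 → 12 → 17 → 18 → 19 → 14 → 9 → 4.
The no-revisit rule (legs can't share cells) pushes the minimum above the 6-move bound; an exhaustive check rules out every length from 6 to 7, leaving 8 as the minimum.

8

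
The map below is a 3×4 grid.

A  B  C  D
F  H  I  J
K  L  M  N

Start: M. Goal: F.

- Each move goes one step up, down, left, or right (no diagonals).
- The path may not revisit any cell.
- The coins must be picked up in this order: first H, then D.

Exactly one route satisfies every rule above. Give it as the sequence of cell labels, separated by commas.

M, L, H, I, J, D, C, B, A, F

The waypoints must appear in the order H, D, with no cell reused.
Route from M: left 1 to L, up 1 to H, right 2 to J, up 1 to D, left 3 to A, down 1 to F — 9 moves in all.
Check: order respected (H at step 2, D at step 5).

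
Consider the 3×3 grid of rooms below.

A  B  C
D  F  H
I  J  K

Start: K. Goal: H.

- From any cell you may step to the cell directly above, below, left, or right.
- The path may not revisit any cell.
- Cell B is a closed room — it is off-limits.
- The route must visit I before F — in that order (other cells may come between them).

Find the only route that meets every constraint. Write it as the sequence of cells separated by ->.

K -> J -> I -> D -> F -> H

The waypoints must appear in the order I, F, with no cell reused.
Route from K: 2× left (reaching I), up to D, 2× right (reaching H) — 5 moves in all.
Check: order respected (I at step 2, F at step 4).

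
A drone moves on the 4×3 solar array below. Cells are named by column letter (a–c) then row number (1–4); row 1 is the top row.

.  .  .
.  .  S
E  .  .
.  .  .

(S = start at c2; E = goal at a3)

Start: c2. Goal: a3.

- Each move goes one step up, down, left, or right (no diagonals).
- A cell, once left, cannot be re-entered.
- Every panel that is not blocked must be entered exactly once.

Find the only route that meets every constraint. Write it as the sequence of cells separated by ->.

Need to visit all 12 open cells exactly once, starting at c2 and ending at a3.
Cell c4 has only two open neighbours (c3 and b4), so the path must pass straight through it: one of those is the cell it's entered from and the other is where it exits.
Route from c2: up to c1, 2× left (reaching a1), down to a2, right to b2, down to b3, right to c3, down to c4, 2× left (reaching a4), up to a3 — 11 moves in all.
Check: all 12 open cells covered.

c2 -> c1 -> b1 -> a1 -> a2 -> b2 -> b3 -> c3 -> c4 -> b4 -> a4 -> a3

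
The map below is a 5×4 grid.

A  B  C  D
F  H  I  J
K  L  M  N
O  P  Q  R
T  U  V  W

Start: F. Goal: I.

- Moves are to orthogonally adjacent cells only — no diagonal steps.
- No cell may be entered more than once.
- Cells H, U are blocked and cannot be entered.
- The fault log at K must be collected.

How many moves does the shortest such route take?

Any route passes through K somewhere between F and I. Summing Manhattan distances along the two legs (F → K → I) gives a lower bound of 1 + 3 = 4 moves.
A route of 4 moves achieves this: F → K → L → M → I.
Since 4 matches the lower bound, it is optimal.

4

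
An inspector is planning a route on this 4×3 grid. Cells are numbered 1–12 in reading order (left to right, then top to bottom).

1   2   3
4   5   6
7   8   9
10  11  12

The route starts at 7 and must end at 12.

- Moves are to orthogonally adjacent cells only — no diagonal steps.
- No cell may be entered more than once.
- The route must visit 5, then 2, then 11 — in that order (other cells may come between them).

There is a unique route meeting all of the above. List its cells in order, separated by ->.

7 -> 4 -> 5 -> 2 -> 3 -> 6 -> 9 -> 8 -> 11 -> 12

The waypoints must appear in the order 5, 2, 11, with no cell reused.
Route from 7: up to 4, right to 5, up to 2, right to 3, 2× down (reaching 9), left to 8, down to 11, right to 12 — 9 moves in all.
Check: order respected (5 at step 2, 2 at step 3, 11 at step 8).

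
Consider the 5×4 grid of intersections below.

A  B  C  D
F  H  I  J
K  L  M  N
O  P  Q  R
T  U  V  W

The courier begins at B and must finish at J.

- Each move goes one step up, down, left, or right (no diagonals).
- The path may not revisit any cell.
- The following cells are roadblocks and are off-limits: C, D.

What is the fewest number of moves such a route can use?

The Manhattan distance from B to J is |1−2| + |2−4| = 3, so at least 3 moves are needed.
A route of 3 moves achieves this: B → H → I → J.
Since 3 matches the lower bound, it is optimal.

3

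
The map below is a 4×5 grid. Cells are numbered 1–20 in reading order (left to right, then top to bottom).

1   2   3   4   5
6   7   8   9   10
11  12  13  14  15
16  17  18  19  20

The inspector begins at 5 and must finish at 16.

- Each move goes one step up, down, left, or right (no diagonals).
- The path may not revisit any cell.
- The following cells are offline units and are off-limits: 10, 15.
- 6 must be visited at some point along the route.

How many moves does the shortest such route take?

7

Any route passes through 6 somewhere between 5 and 16. Summing Manhattan distances along the two legs (5 → 6 → 16) gives a lower bound of 5 + 2 = 7 moves.
A route of 7 moves achieves this: 5 → 4 → 9 → 8 → 7 → 6 → 11 → 16.
Since 7 matches the lower bound, it is optimal.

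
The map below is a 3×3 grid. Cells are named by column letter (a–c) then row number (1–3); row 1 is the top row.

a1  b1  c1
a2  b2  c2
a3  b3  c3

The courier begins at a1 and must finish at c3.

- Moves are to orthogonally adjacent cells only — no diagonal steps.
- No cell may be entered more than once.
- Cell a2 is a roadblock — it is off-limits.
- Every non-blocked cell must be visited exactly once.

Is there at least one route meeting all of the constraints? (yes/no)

no

Cell a3 has only one open neighbour but is neither the start nor the goal, so a Hamiltonian route would have to both enter and leave it through the same neighbour — impossible without revisiting.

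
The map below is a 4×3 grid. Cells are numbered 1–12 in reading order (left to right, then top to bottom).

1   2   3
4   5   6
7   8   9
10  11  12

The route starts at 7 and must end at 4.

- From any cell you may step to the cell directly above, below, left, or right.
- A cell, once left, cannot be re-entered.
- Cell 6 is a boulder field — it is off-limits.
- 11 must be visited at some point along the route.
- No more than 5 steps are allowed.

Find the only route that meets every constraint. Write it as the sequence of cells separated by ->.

The 5-move cap with required stops at 11 leaves no slack for detours.
Route from 7: down to 10, right to 11, 2× up (reaching 5), left to 4 — 5 moves in all.
Check: all required cells visited; 5 ≤ 5 moves.

7 -> 10 -> 11 -> 8 -> 5 -> 4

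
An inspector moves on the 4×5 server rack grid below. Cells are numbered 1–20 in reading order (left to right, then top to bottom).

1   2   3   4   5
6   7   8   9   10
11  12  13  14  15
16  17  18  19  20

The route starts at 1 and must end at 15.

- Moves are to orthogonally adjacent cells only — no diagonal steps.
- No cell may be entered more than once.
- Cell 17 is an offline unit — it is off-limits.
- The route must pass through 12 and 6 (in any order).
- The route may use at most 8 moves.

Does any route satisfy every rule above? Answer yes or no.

One route that works: 1 → 6 → 11 → 12 → 13 → 14 → 15.

yes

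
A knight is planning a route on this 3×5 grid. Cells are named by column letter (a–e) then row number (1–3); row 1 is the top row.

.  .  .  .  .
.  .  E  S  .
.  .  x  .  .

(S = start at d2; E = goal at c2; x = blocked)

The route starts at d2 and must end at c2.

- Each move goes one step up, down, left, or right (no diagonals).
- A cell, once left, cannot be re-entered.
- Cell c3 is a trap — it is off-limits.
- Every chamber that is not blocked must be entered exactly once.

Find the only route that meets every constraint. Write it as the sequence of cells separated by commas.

Need to visit all 14 open cells exactly once, starting at d2 and ending at c2.
Route from d2: down 1 to d3, right 1 to e3, up 2 to e1, left 4 to a1, down 2 to a3, right 1 to b3, up 1 to b2, right 1 to c2 — 13 moves in all.
Check: all 14 open cells covered.

d2, d3, e3, e2, e1, d1, c1, b1, a1, a2, a3, b3, b2, c2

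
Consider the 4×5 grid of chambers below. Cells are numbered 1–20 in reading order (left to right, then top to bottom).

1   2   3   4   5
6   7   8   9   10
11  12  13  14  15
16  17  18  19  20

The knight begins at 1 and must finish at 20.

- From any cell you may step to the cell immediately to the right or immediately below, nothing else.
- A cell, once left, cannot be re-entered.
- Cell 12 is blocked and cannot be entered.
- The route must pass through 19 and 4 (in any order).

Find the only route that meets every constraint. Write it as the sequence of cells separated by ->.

1 -> 2 -> 3 -> 4 -> 9 -> 14 -> 19 -> 20

Moves only go right or down, so the column and row indices never decrease.
Route from 1: right 3 to 4, down 3 to 19, right 1 to 20 — 7 moves in all.
Check: all required cells visited.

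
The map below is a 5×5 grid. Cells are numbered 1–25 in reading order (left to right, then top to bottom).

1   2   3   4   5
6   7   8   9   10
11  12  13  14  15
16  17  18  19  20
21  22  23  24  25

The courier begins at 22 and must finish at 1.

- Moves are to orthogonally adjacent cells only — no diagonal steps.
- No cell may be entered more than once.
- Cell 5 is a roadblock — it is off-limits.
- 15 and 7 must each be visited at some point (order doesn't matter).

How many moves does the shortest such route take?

11

Any route passes through 15 and 7 in some order between 22 and 1. Summing Manhattan distances along each leg and taking the cheapest ordering (22 → 15 → 7 → 1) gives a lower bound of 5 + 4 + 2 = 11 moves.
A route of 11 moves achieves this: 22 → 17 → 12 → 13 → 14 → 15 → 10 → 9 → 8 → 7 → 2 → 1.
Since 11 matches the lower bound, it is optimal.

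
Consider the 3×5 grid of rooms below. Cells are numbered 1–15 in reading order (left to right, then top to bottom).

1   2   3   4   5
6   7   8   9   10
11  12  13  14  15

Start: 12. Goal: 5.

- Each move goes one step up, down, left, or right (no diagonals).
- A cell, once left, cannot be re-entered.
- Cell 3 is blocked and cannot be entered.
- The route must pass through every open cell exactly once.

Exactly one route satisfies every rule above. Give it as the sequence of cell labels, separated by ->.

12 -> 11 -> 6 -> 1 -> 2 -> 7 -> 8 -> 13 -> 14 -> 15 -> 10 -> 9 -> 4 -> 5

Need to visit all 14 open cells exactly once, starting at 12 and ending at 5.
Cell 15 has only two open neighbours (10 and 14), so the path must pass straight through it: one of those is the cell it's entered from and the other is where it exits.
Route from 12: left 1 to 11, up 2 to 1, right 1 to 2, down 1 to 7, right 1 to 8, down 1 to 13, right 2 to 15, up 1 to 10, left 1 to 9, up 1 to 4, right 1 to 5 — 13 moves in all.
Check: all 14 open cells covered.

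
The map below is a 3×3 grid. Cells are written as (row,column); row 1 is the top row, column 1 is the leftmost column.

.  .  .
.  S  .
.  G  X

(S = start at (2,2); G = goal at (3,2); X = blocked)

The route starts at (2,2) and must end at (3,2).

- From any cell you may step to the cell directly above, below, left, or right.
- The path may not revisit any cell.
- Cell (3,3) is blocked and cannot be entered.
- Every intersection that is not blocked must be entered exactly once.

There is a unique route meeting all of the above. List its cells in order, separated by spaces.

Need to visit all 8 open cells exactly once, starting at (2,2) and ending at (3,2).
Cell (1,1) has only two open neighbours ((2,1) and (1,2)), so the path must pass straight through it: one of those is the cell it's entered from and the other is where it exits.
Route from (2,2): right 1 to (2,3), up 1 to (1,3), left 2 to (1,1), down 2 to (3,1), right 1 to (3,2) — 7 moves in all.
Check: all 8 open cells covered.

(2,2) (2,3) (1,3) (1,2) (1,1) (2,1) (3,1) (3,2)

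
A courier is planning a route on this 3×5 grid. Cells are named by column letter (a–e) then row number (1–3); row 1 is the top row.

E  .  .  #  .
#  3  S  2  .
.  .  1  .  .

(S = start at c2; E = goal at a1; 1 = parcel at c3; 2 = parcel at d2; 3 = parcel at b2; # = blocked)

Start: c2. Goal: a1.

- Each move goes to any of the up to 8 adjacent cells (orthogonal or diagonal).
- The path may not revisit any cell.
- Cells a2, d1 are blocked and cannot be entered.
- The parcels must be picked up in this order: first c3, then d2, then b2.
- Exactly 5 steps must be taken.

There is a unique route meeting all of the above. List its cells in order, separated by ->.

The waypoints must appear in the order c3, d2, b2, with no cell reused.
Route from c2: down 1 to c3, up-right 1 to d2, up-left 1 to c1, down-left 1 to b2, up-left 1 to a1 — 5 moves in all.
Check: order respected (1 at step 1, 2 at step 2, 3 at step 4); 5 moves as required.

c2 -> c3 -> d2 -> c1 -> b2 -> a1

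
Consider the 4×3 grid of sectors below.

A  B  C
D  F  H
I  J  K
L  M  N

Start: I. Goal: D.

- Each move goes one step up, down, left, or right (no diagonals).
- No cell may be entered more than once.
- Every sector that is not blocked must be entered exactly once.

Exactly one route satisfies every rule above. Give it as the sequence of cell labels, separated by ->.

Need to visit all 12 open cells exactly once, starting at I and ending at D.
Cell L has only two open neighbours (I and M), so the path must pass straight through it: one of those is the cell it's entered from and the other is where it exits.
Route from I: down to L, 2× right (reaching N), up to K, left to J, up to F, right to H, up to C, 2× left (reaching A), down to D — 11 moves in all.
Check: all 12 open cells covered.

I -> L -> M -> N -> K -> J -> F -> H -> C -> B -> A -> D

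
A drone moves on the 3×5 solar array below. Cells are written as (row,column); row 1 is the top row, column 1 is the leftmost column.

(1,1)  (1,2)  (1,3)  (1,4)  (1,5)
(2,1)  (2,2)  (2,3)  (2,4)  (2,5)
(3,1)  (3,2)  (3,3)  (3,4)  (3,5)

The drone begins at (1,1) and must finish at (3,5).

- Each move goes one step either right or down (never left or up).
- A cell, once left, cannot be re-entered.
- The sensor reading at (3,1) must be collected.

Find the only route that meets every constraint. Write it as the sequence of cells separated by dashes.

Moves only go right or down, so the column and row indices never decrease.
Route from (1,1): 2× down (reaching (3,1)), 4× right (reaching (3,5)) — 6 moves in all.
Check: all required cells visited.

(1,1) - (2,1) - (3,1) - (3,2) - (3,3) - (3,4) - (3,5)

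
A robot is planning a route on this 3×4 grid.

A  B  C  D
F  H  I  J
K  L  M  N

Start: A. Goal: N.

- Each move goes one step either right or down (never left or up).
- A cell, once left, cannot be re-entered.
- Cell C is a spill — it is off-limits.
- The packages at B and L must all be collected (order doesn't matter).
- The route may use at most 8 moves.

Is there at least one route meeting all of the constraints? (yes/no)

yes

One route that works: A → B → H → L → M → N.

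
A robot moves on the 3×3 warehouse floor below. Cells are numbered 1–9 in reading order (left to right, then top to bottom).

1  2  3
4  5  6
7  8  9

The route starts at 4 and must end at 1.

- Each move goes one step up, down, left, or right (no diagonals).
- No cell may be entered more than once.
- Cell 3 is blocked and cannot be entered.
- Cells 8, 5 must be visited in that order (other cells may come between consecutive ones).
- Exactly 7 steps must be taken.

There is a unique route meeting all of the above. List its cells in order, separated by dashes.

4 - 7 - 8 - 9 - 6 - 5 - 2 - 1

The waypoints must appear in the order 8, 5, with no cell reused.
Route from 4: down 1 to 7, right 2 to 9, up 1 to 6, left 1 to 5, up 1 to 2, left 1 to 1 — 7 moves in all.
Check: order respected (8 at step 2, 5 at step 5); 7 moves as required.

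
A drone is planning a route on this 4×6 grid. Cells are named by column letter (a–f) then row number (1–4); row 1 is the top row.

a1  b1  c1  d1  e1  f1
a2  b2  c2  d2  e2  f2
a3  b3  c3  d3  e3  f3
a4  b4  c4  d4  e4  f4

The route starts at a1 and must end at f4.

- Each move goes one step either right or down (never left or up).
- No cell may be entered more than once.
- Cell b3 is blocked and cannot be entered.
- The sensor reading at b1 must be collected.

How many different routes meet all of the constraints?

A right/down-only route from a1 to f4 makes exactly 3 down-moves and 5 right-moves in some order.
With no other constraints that would be C(8,3) = 56 routes.
Split at b1 and multiply the segment counts (each segment already excludes blocked cells): a1→b1: 1; b1→f4: 30; product = 30.
That gives 30 routes.

30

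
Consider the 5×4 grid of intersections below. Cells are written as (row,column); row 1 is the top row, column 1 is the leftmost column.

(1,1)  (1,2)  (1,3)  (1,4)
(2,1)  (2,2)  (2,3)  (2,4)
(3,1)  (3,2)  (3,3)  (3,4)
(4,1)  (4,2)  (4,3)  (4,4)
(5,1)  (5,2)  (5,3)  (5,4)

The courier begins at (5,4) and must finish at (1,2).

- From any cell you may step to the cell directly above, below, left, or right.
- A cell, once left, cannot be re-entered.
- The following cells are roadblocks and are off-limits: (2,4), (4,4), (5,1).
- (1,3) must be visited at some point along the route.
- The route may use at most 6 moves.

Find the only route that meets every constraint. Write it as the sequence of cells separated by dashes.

The 6-move cap with required stops at (1,3) leaves no slack for detours.
Route from (5,4): left 1 to (5,3), up 4 to (1,3), left 1 to (1,2) — 6 moves in all.
Check: all required cells visited; 6 ≤ 6 moves.

(5,4) - (5,3) - (4,3) - (3,3) - (2,3) - (1,3) - (1,2)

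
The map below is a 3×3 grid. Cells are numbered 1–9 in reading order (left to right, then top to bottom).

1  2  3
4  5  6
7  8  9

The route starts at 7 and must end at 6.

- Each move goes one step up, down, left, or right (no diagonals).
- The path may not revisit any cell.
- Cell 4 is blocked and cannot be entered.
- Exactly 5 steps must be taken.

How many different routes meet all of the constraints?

1

Need simple routes of exactly 5 moves from 7 to 6 (Manhattan distance 3, so 1 moves are spent on a detour and 1 undoing it).
Enumerating: 7 8 5 2 3 6.
That gives 1 route.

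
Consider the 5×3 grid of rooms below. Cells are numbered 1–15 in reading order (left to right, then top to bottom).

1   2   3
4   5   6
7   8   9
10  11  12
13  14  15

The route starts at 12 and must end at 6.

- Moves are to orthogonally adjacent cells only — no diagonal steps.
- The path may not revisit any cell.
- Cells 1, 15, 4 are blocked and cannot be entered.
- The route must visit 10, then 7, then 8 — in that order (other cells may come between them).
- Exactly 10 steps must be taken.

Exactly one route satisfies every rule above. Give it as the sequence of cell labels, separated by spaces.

12 11 14 13 10 7 8 5 2 3 6

The waypoints must appear in the order 10, 7, 8, with no cell reused.
Route from 12: left 1 to 11, down 1 to 14, left 1 to 13, up 2 to 7, right 1 to 8, up 2 to 2, right 1 to 3, down 1 to 6 — 10 moves in all.
Check: order respected (10 at step 4, 7 at step 5, 8 at step 6); 10 moves as required.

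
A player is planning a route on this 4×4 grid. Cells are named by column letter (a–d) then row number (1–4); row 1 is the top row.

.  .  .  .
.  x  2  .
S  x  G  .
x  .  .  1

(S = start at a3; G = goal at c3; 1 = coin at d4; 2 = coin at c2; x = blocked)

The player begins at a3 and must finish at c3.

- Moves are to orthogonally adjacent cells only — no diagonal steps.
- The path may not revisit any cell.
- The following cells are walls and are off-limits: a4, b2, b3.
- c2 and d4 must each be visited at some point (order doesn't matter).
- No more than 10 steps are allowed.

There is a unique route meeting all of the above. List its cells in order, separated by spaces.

a3 a2 a1 b1 c1 c2 d2 d3 d4 c4 c3

The budget equals the shortest possible length, so every move has to be on a shortest route through the required cells.
Route from a3: up 2 to a1, right 2 to c1, down 1 to c2, right 1 to d2, down 2 to d4, left 1 to c4, up 1 to c3 — 10 moves in all.
Check: all required cells visited; 10 ≤ 10 moves.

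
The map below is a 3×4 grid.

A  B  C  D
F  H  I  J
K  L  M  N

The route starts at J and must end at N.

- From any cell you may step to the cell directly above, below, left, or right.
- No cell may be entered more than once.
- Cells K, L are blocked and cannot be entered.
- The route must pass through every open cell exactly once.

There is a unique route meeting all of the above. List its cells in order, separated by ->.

Need to visit all 10 open cells exactly once, starting at J and ending at N.
Cell A has only two open neighbours (F and B), so the path must pass straight through it: one of those is the cell it's entered from and the other is where it exits.
Route from J: up to D, 3× left (reaching A), down to F, 2× right (reaching I), down to M, right to N — 9 moves in all.
Check: all 10 open cells covered.

J -> D -> C -> B -> A -> F -> H -> I -> M -> N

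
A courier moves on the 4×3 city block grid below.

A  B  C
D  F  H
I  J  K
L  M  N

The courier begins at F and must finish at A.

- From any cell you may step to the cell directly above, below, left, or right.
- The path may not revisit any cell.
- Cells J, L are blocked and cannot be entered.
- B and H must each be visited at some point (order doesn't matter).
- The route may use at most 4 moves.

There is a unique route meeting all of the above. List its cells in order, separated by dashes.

Any route must reach B and H and still end at A within 4 moves, so the order of the required stops is forced.
Route from F: right 1 to H, up 1 to C, left 2 to A — 4 moves in all.
Check: all required cells visited; 4 ≤ 4 moves.

F - H - C - B - A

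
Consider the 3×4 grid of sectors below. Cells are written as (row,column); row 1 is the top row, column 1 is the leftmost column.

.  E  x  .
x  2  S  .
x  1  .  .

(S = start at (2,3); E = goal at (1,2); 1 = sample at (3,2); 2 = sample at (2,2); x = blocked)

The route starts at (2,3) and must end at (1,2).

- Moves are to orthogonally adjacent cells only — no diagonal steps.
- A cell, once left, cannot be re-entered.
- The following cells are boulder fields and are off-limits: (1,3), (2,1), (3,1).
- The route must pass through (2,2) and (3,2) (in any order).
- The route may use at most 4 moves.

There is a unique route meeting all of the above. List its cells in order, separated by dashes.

The budget equals the shortest possible length, so every move has to be on a shortest route through the required cells.
Route from (2,3): down 1 to (3,3), left 1 to (3,2), up 2 to (1,2) — 4 moves in all.
Check: all required cells visited; 4 ≤ 4 moves.

(2,3) - (3,3) - (3,2) - (2,2) - (1,2)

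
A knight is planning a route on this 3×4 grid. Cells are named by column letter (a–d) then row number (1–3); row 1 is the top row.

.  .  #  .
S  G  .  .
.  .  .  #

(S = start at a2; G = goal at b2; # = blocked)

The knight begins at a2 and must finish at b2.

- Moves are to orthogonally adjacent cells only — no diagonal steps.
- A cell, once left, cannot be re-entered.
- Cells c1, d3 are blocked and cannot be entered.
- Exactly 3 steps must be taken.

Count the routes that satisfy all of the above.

Need simple routes of exactly 3 moves from a2 to b2 (Manhattan distance 1, so 1 moves are spent on a detour and 1 undoing it).
Enumerating: a2 a1 b1 b2 | a2 a3 b3 b2.
That gives 2 routes.

2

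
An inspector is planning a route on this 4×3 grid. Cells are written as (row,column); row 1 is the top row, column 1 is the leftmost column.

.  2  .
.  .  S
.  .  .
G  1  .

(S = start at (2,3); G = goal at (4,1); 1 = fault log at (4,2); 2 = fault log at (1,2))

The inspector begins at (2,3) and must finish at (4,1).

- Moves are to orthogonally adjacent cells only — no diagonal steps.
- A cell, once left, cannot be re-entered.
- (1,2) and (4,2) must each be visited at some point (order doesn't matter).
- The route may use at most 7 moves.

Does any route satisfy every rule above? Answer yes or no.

One route that works: (2,3) → (1,3) → (1,2) → (2,2) → (3,2) → (4,2) → (4,1).

yes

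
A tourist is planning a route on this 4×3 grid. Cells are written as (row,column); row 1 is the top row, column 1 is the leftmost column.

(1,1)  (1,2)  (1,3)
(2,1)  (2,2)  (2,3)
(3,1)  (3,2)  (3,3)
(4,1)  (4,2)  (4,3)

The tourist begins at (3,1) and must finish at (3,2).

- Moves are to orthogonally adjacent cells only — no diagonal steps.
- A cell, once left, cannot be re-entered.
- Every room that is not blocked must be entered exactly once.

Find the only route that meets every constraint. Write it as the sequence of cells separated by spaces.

(3,1) (4,1) (4,2) (4,3) (3,3) (2,3) (1,3) (1,2) (1,1) (2,1) (2,2) (3,2)

Need to visit all 12 open cells exactly once, starting at (3,1) and ending at (3,2).
Cell (1,3) has only two open neighbours ((2,3) and (1,2)), so the path must pass straight through it: one of those is the cell it's entered from and the other is where it exits.
Route from (3,1): down 1 to (4,1), right 2 to (4,3), up 3 to (1,3), left 2 to (1,1), down 1 to (2,1), right 1 to (2,2), down 1 to (3,2) — 11 moves in all.
Check: all 12 open cells covered.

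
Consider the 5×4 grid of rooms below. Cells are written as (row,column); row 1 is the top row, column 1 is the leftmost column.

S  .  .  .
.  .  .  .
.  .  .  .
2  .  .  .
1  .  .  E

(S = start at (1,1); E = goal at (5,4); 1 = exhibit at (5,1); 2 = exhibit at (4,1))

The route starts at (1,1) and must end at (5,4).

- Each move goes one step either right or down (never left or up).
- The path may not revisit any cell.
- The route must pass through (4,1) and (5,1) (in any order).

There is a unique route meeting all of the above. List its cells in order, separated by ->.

Moves only go right or down, so the column and row indices never decrease.
Route from (1,1): 4× down (reaching (5,1)), 3× right (reaching (5,4)) — 7 moves in all.
Check: all required cells visited.

(1,1) -> (2,1) -> (3,1) -> (4,1) -> (5,1) -> (5,2) -> (5,3) -> (5,4)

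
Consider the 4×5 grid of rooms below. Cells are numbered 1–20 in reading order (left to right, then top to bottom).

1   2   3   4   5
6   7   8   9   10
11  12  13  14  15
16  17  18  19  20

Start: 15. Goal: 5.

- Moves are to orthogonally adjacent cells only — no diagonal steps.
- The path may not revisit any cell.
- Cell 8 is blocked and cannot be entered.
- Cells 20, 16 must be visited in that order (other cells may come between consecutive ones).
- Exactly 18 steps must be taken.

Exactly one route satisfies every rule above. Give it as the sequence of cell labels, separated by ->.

15 -> 20 -> 19 -> 14 -> 13 -> 18 -> 17 -> 16 -> 11 -> 12 -> 7 -> 6 -> 1 -> 2 -> 3 -> 4 -> 9 -> 10 -> 5

The waypoints must appear in the order 20, 16, with no cell reused.
Route from 15: down to 20, left to 19, up to 14, left to 13, down to 18, 2× left (reaching 16), up to 11, right to 12, up to 7, left to 6, up to 1, 3× right (reaching 4), down to 9, right to 10, up to 5 — 18 moves in all.
Check: order respected (20 at step 1, 16 at step 7); 18 moves as required.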